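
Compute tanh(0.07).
0.06989

tanh(0.07) = (e^(0.07) - e^(-0.07))/(e^(0.07) + e^(-0.07)) = 0.06989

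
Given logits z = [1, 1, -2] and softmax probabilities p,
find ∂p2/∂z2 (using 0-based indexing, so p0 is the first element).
∂p2/∂z2 = 0.0237

p = softmax(z) = [0.4879, 0.4879, 0.02429]
p2 = 0.02429

∂p2/∂z2 = p2(1 - p2) = 0.02429 × (1 - 0.02429) = 0.0237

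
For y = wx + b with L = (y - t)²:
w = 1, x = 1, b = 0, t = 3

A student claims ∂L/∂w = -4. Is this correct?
Correct

y = (1)(1) + 0 = 1
∂L/∂y = 2(y - t) = 2(1 - 3) = -4
∂y/∂w = x = 1
∂L/∂w = -4 × 1 = -4

Claimed value: -4
Correct: The correct gradient is -4.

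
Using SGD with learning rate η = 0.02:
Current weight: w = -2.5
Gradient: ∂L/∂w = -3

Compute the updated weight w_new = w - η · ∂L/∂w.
w_new = -2.44

w_new = w - η·∂L/∂w = -2.5 - 0.02×(-3) = -2.5 - (-0.06) = -2.44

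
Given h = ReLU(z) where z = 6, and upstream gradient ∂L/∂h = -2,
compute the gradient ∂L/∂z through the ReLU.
∂L/∂z = -2

h = ReLU(6) = 6
Since z > 0: ∂h/∂z = 1
∂L/∂z = ∂L/∂h · ∂h/∂z = -2 × 1 = -2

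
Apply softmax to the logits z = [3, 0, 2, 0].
p = [0.6815, 0.0339, 0.2507, 0.0339]

exp(z) = [20.09, 1, 7.389, 1]
Sum = 29.47
p = [0.6815, 0.0339, 0.2507, 0.0339]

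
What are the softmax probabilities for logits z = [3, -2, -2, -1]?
p = [0.9692, 0.0065, 0.0065, 0.0178]

exp(z) = [20.09, 0.1353, 0.1353, 0.3679]
Sum = 20.72
p = [0.9692, 0.0065, 0.0065, 0.0178]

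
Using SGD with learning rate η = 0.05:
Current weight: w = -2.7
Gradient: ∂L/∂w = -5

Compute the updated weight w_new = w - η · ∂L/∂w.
w_new = -2.45

w_new = w - η·∂L/∂w = -2.7 - 0.05×(-5) = -2.7 - (-0.25) = -2.45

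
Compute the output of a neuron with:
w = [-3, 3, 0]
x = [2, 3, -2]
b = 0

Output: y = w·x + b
y = 3

y = (-3)(2) + (3)(3) + (0)(-2) + 0 = 3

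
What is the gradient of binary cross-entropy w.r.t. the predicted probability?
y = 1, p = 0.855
∂L/∂p = -1.17

∂L/∂p = -y/p + (1-y)/(1-p) = -1/0.855 + 0 = -1.17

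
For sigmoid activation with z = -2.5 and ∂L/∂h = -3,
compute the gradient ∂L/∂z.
∂L/∂z = -0.2103

σ(-2.5) = 0.07586
σ'(-2.5) = σ(-2.5)(1 - σ(-2.5)) = 0.07586 × 0.9241 = 0.0701
∂L/∂z = ∂L/∂h · σ'(z) = -3 × 0.0701 = -0.2103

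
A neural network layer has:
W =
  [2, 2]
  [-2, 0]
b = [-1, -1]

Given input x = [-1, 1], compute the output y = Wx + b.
y = [-1, 1]

Wx = [2×-1 + 2×1, -2×-1 + 0×1]
   = [0, 2]
y = Wx + b = [0 + -1, 2 + -1] = [-1, 1]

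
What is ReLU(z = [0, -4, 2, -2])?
h = [0, 0, 2, 0]

ReLU applied element-wise: max(0,0)=0, max(0,-4)=0, max(0,2)=2, max(0,-2)=0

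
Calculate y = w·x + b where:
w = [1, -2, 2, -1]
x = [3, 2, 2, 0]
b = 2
y = 5

y = (1)(3) + (-2)(2) + (2)(2) + (-1)(0) + 2 = 5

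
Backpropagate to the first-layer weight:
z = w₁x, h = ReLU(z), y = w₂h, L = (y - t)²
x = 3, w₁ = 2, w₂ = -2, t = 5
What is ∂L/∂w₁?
∂L/∂w₁ = 204

Forward pass:
z = w₁x = 2×3 = 6
h = ReLU(6) = 6
y = w₂h = -2×6 = -12

Backward pass:
∂L/∂y = 2(y - t) = 2(-12 - 5) = -34
∂y/∂h = w₂ = -2
∂h/∂z = 1 (ReLU derivative)
∂z/∂w₁ = x = 3

∂L/∂w₁ = -34 × -2 × 1 × 3 = 204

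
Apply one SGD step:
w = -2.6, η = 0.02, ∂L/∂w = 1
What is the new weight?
w_new = -2.62

w_new = w - η·∂L/∂w = -2.6 - 0.02×(1) = -2.6 - (0.02) = -2.62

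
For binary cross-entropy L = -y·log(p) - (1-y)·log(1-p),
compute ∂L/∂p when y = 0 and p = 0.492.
∂L/∂p = 1.969

∂L/∂p = -y/p + (1-y)/(1-p) = 0 + 1/0.508 = 1.969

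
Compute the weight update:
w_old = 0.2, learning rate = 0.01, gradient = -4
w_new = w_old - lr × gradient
w_new = 0.24

w_new = w - η·∂L/∂w = 0.2 - 0.01×(-4) = 0.2 - (-0.04) = 0.24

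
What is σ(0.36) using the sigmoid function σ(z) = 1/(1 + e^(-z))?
0.589

sigmoid(0.36) = 1/(1 + e^(-0.36)) = 1/(1 + 0.6977) = 0.589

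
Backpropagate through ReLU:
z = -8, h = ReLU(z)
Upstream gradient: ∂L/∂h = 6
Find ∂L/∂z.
∂L/∂z = 0

h = ReLU(-8) = 0
Since z < 0: ∂h/∂z = 0
∂L/∂z = ∂L/∂h · ∂h/∂z = 6 × 0 = 0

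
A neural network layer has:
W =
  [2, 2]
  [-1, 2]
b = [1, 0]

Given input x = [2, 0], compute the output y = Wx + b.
y = [5, -2]

Wx = [2×2 + 2×0, -1×2 + 2×0]
   = [4, -2]
y = Wx + b = [4 + 1, -2 + 0] = [5, -2]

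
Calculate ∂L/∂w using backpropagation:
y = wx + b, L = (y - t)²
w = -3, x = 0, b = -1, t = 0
∂L/∂w = 0

y = wx + b = (-3)(0) + -1 = -1
∂L/∂y = 2(y - t) = 2(-1 - 0) = -2
∂y/∂w = x = 0
∂L/∂w = ∂L/∂y · ∂y/∂w = -2 × 0 = 0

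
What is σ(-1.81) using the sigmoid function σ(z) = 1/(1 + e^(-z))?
0.1406

sigmoid(-1.81) = 1/(1 + e^(1.81)) = 1/(1 + 6.11) = 0.1406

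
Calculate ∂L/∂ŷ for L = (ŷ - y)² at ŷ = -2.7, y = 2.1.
∂L/∂ŷ = -9.6

∂L/∂ŷ = 2(ŷ - y) = 2(-2.7 - 2.1) = 2(-4.8) = -9.6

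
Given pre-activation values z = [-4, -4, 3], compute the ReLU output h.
h = [0, 0, 3]

ReLU applied element-wise: max(0,-4)=0, max(0,-4)=0, max(0,3)=3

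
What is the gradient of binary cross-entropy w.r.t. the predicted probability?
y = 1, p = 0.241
∂L/∂p = -4.149

∂L/∂p = -y/p + (1-y)/(1-p) = -1/0.241 + 0 = -4.149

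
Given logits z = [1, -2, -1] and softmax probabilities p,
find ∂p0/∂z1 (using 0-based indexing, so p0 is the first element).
∂p0/∂z1 = -0.03545

p = softmax(z) = [0.8438, 0.04201, 0.1142]
p0 = 0.8438, p1 = 0.04201

∂p0/∂z1 = -p0 × p1 = -0.8438 × 0.04201 = -0.03545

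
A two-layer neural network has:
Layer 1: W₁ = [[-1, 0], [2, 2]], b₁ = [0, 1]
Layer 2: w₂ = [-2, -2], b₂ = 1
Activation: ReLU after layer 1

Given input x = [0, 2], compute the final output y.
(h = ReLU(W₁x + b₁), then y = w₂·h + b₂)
y = -9

Layer 1 pre-activation: z₁ = [0, 5]
After ReLU: h = [0, 5]
Layer 2 output: y = -2×0 + -2×5 + 1 = -9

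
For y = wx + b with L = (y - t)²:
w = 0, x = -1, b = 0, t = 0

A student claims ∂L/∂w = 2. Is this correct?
Incorrect

y = (0)(-1) + 0 = 0
∂L/∂y = 2(y - t) = 2(0 - 0) = 0
∂y/∂w = x = -1
∂L/∂w = 0 × -1 = 0

Claimed value: 2
Incorrect: The correct gradient is 0.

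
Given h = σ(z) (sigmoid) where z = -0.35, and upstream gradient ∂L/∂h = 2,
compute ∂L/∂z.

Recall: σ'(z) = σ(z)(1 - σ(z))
∂L/∂z = 0.485

σ(-0.35) = 0.4134
σ'(-0.35) = σ(-0.35)(1 - σ(-0.35)) = 0.4134 × 0.5866 = 0.2425
∂L/∂z = ∂L/∂h · σ'(z) = 2 × 0.2425 = 0.485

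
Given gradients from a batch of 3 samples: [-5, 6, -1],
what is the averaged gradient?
Average gradient = 0

Average = (1/3)(-5 + 6 + -1) = 0/3 = 0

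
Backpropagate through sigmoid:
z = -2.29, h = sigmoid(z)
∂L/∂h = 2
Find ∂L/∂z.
∂L/∂z = 0.167

σ(-2.29) = 0.09195
σ'(-2.29) = σ(-2.29)(1 - σ(-2.29)) = 0.09195 × 0.908 = 0.0835
∂L/∂z = ∂L/∂h · σ'(z) = 2 × 0.0835 = 0.167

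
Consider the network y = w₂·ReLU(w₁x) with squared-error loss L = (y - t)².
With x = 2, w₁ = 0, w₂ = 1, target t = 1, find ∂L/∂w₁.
∂L/∂w₁ = 0

Forward pass:
z = w₁x = 0×2 = 0
h = ReLU(0) = 0
y = w₂h = 1×0 = 0

Backward pass:
∂L/∂y = 2(y - t) = 2(0 - 1) = -2
∂y/∂h = w₂ = 1
∂h/∂z = 0 (ReLU derivative)
∂z/∂w₁ = x = 2

∂L/∂w₁ = -2 × 1 × 0 × 2 = 0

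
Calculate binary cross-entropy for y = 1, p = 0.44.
L = 0.821

L = -1·log(0.44) - 0·log(0.56) = -log(0.44) = 0.821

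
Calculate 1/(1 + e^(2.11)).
0.1081

sigmoid(-2.11) = 1/(1 + e^(2.11)) = 1/(1 + 8.248) = 0.1081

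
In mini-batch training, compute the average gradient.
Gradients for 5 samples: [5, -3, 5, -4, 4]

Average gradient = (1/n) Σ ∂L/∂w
Average gradient = 1.4

Average = (1/5)(5 + -3 + 5 + -4 + 4) = 7/5 = 1.4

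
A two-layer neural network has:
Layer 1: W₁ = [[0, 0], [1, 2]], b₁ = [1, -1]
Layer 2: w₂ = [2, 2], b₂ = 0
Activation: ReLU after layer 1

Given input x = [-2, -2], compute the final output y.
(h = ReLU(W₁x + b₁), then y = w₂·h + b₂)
y = 2

Layer 1 pre-activation: z₁ = [1, -7]
After ReLU: h = [1, 0]
Layer 2 output: y = 2×1 + 2×0 + 0 = 2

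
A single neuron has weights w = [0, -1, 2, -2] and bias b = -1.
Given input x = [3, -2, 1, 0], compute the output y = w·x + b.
y = 3

y = (0)(3) + (-1)(-2) + (2)(1) + (-2)(0) + -1 = 3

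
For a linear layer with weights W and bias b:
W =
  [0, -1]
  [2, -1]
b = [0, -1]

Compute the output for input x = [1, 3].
y = [-3, -2]

Wx = [0×1 + -1×3, 2×1 + -1×3]
   = [-3, -1]
y = Wx + b = [-3 + 0, -1 + -1] = [-3, -2]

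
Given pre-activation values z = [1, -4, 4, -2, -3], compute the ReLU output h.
h = [1, 0, 4, 0, 0]

ReLU applied element-wise: max(0,1)=1, max(0,-4)=0, max(0,4)=4, max(0,-2)=0, max(0,-3)=0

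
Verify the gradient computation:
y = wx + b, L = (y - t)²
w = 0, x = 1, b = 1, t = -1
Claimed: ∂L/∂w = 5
Incorrect

y = (0)(1) + 1 = 1
∂L/∂y = 2(y - t) = 2(1 - -1) = 4
∂y/∂w = x = 1
∂L/∂w = 4 × 1 = 4

Claimed value: 5
Incorrect: The correct gradient is 4.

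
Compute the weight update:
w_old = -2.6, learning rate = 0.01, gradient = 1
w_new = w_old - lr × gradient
w_new = -2.61

w_new = w - η·∂L/∂w = -2.6 - 0.01×(1) = -2.6 - (0.01) = -2.61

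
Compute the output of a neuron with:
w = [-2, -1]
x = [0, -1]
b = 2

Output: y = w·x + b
y = 3

y = (-2)(0) + (-1)(-1) + 2 = 3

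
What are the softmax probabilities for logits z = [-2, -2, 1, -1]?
p = [0.0403, 0.0403, 0.8098, 0.1096]

exp(z) = [0.1353, 0.1353, 2.718, 0.3679]
Sum = 3.357
p = [0.0403, 0.0403, 0.8098, 0.1096]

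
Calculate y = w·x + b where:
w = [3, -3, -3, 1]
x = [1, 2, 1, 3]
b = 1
y = -2

y = (3)(1) + (-3)(2) + (-3)(1) + (1)(3) + 1 = -2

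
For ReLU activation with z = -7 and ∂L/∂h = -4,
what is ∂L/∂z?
∂L/∂z = 0

h = ReLU(-7) = 0
Since z < 0: ∂h/∂z = 0
∂L/∂z = ∂L/∂h · ∂h/∂z = -4 × 0 = 0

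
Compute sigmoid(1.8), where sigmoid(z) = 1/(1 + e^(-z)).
0.8581

sigmoid(1.8) = 1/(1 + e^(-1.8)) = 1/(1 + 0.1653) = 0.8581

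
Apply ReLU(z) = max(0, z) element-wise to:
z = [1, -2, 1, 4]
h = [1, 0, 1, 4]

ReLU applied element-wise: max(0,1)=1, max(0,-2)=0, max(0,1)=1, max(0,4)=4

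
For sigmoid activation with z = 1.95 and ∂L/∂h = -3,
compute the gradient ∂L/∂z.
∂L/∂z = -0.3271

σ(1.95) = 0.8754
σ'(1.95) = σ(1.95)(1 - σ(1.95)) = 0.8754 × 0.1246 = 0.109
∂L/∂z = ∂L/∂h · σ'(z) = -3 × 0.109 = -0.3271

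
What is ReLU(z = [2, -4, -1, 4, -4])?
h = [2, 0, 0, 4, 0]

ReLU applied element-wise: max(0,2)=2, max(0,-4)=0, max(0,-1)=0, max(0,4)=4, max(0,-4)=0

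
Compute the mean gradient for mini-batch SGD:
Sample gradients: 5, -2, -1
Average gradient = 0.6667

Average = (1/3)(5 + -2 + -1) = 2/3 = 0.6667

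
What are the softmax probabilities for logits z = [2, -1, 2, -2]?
p = [0.4835, 0.0241, 0.4835, 0.0089]

exp(z) = [7.389, 0.3679, 7.389, 0.1353]
Sum = 15.28
p = [0.4835, 0.0241, 0.4835, 0.0089]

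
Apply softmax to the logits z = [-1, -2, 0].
p = [0.2447, 0.09, 0.6652]

exp(z) = [0.3679, 0.1353, 1]
Sum = 1.503
p = [0.2447, 0.09, 0.6652]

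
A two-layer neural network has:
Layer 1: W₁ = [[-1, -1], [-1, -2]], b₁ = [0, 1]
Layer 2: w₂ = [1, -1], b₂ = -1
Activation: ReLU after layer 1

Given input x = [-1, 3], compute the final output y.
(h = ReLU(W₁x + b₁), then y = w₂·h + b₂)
y = -1

Layer 1 pre-activation: z₁ = [-2, -4]
After ReLU: h = [0, 0]
Layer 2 output: y = 1×0 + -1×0 + -1 = -1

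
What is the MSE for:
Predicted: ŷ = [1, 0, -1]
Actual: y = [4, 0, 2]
MSE = 6

MSE = (1/3)((1-4)² + (0-0)² + (-1-2)²) = (1/3)(9 + 0 + 9) = 6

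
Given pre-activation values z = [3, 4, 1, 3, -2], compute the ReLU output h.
h = [3, 4, 1, 3, 0]

ReLU applied element-wise: max(0,3)=3, max(0,4)=4, max(0,1)=1, max(0,3)=3, max(0,-2)=0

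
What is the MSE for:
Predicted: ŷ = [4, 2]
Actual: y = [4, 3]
MSE = 0.5

MSE = (1/2)((4-4)² + (2-3)²) = (1/2)(0 + 1) = 0.5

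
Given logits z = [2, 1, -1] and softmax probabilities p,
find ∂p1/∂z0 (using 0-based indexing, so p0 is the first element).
∂p1/∂z0 = -0.183

p = softmax(z) = [0.7054, 0.2595, 0.03512]
p1 = 0.2595, p0 = 0.7054

∂p1/∂z0 = -p1 × p0 = -0.2595 × 0.7054 = -0.183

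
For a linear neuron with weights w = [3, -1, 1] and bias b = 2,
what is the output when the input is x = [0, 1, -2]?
y = -1

y = (3)(0) + (-1)(1) + (1)(-2) + 2 = -1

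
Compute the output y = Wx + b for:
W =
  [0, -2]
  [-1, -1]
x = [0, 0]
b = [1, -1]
y = [1, -1]

Wx = [0×0 + -2×0, -1×0 + -1×0]
   = [0, 0]
y = Wx + b = [0 + 1, 0 + -1] = [1, -1]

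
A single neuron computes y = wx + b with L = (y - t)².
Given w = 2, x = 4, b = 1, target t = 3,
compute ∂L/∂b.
∂L/∂b = 12

y = wx + b = (2)(4) + 1 = 9
∂L/∂y = 2(y - t) = 2(9 - 3) = 12
∂y/∂b = 1
∂L/∂b = ∂L/∂y · ∂y/∂b = 12 × 1 = 12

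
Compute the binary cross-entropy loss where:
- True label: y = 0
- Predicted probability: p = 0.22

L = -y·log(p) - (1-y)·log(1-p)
L = 0.2485

L = -0·log(0.22) - 1·log(0.78) = -log(0.78) = 0.2485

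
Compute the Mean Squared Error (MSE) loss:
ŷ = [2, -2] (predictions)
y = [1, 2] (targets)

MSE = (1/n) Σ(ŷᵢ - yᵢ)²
MSE = 8.5

MSE = (1/2)((2-1)² + (-2-2)²) = (1/2)(1 + 16) = 8.5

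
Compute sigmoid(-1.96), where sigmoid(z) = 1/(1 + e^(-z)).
0.1235

sigmoid(-1.96) = 1/(1 + e^(1.96)) = 1/(1 + 7.099) = 0.1235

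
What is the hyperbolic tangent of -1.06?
-0.7857

tanh(-1.06) = (e^(-1.06) - e^(1.06))/(e^(-1.06) + e^(1.06)) = -0.7857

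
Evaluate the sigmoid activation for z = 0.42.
0.6035

sigmoid(0.42) = 1/(1 + e^(-0.42)) = 1/(1 + 0.657) = 0.6035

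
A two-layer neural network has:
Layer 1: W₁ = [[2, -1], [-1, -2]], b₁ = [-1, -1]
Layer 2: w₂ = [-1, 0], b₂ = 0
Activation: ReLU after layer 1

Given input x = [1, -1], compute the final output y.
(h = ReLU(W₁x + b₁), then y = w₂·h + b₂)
y = -2

Layer 1 pre-activation: z₁ = [2, 0]
After ReLU: h = [2, 0]
Layer 2 output: y = -1×2 + 0×0 + 0 = -2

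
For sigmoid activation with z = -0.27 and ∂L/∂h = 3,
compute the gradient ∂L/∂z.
∂L/∂z = 0.7365

σ(-0.27) = 0.4329
σ'(-0.27) = σ(-0.27)(1 - σ(-0.27)) = 0.4329 × 0.5671 = 0.2455
∂L/∂z = ∂L/∂h · σ'(z) = 3 × 0.2455 = 0.7365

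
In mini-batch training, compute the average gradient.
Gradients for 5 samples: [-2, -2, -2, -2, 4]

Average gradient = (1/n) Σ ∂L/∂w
Average gradient = -0.8

Average = (1/5)(-2 + -2 + -2 + -2 + 4) = -4/5 = -0.8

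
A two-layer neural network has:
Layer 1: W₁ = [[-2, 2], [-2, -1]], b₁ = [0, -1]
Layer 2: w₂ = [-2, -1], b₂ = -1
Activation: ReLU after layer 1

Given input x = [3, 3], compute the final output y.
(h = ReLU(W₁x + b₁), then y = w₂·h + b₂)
y = -1

Layer 1 pre-activation: z₁ = [0, -10]
After ReLU: h = [0, 0]
Layer 2 output: y = -2×0 + -1×0 + -1 = -1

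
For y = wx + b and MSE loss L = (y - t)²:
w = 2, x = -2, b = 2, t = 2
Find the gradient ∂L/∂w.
∂L/∂w = 16

y = wx + b = (2)(-2) + 2 = -2
∂L/∂y = 2(y - t) = 2(-2 - 2) = -8
∂y/∂w = x = -2
∂L/∂w = ∂L/∂y · ∂y/∂w = -8 × -2 = 16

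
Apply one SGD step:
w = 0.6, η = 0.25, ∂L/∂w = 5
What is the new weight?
w_new = -0.65

w_new = w - η·∂L/∂w = 0.6 - 0.25×(5) = 0.6 - (1.25) = -0.65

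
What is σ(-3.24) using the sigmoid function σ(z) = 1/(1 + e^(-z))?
0.03769

sigmoid(-3.24) = 1/(1 + e^(3.24)) = 1/(1 + 25.53) = 0.03769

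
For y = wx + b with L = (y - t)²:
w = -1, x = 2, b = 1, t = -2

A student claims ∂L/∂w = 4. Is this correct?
Correct

y = (-1)(2) + 1 = -1
∂L/∂y = 2(y - t) = 2(-1 - -2) = 2
∂y/∂w = x = 2
∂L/∂w = 2 × 2 = 4

Claimed value: 4
Correct: The correct gradient is 4.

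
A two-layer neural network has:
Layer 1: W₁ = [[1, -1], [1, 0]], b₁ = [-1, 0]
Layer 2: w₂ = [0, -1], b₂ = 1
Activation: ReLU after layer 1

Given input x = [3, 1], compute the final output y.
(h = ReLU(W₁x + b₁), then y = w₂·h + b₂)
y = -2

Layer 1 pre-activation: z₁ = [1, 3]
After ReLU: h = [1, 3]
Layer 2 output: y = 0×1 + -1×3 + 1 = -2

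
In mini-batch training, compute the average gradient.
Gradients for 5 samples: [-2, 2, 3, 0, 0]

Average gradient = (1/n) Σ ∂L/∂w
Average gradient = 0.6

Average = (1/5)(-2 + 2 + 3 + 0 + 0) = 3/5 = 0.6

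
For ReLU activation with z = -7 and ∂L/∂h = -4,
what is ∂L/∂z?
∂L/∂z = 0

h = ReLU(-7) = 0
Since z < 0: ∂h/∂z = 0
∂L/∂z = ∂L/∂h · ∂h/∂z = -4 × 0 = 0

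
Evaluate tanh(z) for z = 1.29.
0.8591

tanh(1.29) = (e^(1.29) - e^(-1.29))/(e^(1.29) + e^(-1.29)) = 0.8591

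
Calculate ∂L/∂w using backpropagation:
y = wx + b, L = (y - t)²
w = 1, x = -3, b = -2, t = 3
∂L/∂w = 48

y = wx + b = (1)(-3) + -2 = -5
∂L/∂y = 2(y - t) = 2(-5 - 3) = -16
∂y/∂w = x = -3
∂L/∂w = ∂L/∂y · ∂y/∂w = -16 × -3 = 48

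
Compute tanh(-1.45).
-0.8957

tanh(-1.45) = (e^(-1.45) - e^(1.45))/(e^(-1.45) + e^(1.45)) = -0.8957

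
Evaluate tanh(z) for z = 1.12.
0.8076

tanh(1.12) = (e^(1.12) - e^(-1.12))/(e^(1.12) + e^(-1.12)) = 0.8076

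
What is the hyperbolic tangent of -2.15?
-0.9732

tanh(-2.15) = (e^(-2.15) - e^(2.15))/(e^(-2.15) + e^(2.15)) = -0.9732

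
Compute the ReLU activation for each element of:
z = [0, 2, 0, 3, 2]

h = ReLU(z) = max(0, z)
h = [0, 2, 0, 3, 2]

ReLU applied element-wise: max(0,0)=0, max(0,2)=2, max(0,0)=0, max(0,3)=3, max(0,2)=2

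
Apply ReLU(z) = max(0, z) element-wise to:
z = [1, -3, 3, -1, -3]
h = [1, 0, 3, 0, 0]

ReLU applied element-wise: max(0,1)=1, max(0,-3)=0, max(0,3)=3, max(0,-1)=0, max(0,-3)=0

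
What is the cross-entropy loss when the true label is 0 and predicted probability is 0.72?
L = 1.273

L = -0·log(0.72) - 1·log(0.28) = -log(0.28) = 1.273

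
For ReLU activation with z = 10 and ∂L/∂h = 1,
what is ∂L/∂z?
∂L/∂z = 1

h = ReLU(10) = 10
Since z > 0: ∂h/∂z = 1
∂L/∂z = ∂L/∂h · ∂h/∂z = 1 × 1 = 1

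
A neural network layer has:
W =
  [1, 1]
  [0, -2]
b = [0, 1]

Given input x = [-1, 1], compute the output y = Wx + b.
y = [0, -1]

Wx = [1×-1 + 1×1, 0×-1 + -2×1]
   = [0, -2]
y = Wx + b = [0 + 0, -2 + 1] = [0, -1]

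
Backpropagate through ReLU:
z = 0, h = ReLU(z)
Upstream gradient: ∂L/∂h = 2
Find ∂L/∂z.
∂L/∂z = 0

h = ReLU(0) = 0
At z = 0: ∂h/∂z = 0 (by convention)
∂L/∂z = ∂L/∂h · ∂h/∂z = 2 × 0 = 0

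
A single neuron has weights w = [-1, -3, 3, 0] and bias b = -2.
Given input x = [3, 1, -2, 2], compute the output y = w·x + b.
y = -14

y = (-1)(3) + (-3)(1) + (3)(-2) + (0)(2) + -2 = -14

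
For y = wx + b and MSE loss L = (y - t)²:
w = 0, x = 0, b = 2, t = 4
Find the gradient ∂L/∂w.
∂L/∂w = 0

y = wx + b = (0)(0) + 2 = 2
∂L/∂y = 2(y - t) = 2(2 - 4) = -4
∂y/∂w = x = 0
∂L/∂w = ∂L/∂y · ∂y/∂w = -4 × 0 = 0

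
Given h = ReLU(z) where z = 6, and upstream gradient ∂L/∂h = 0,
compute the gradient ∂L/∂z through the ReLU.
∂L/∂z = 0

h = ReLU(6) = 6
Since z > 0: ∂h/∂z = 1
∂L/∂z = ∂L/∂h · ∂h/∂z = 0 × 1 = 0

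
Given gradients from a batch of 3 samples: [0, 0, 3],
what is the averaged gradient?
Average gradient = 1

Average = (1/3)(0 + 0 + 3) = 3/3 = 1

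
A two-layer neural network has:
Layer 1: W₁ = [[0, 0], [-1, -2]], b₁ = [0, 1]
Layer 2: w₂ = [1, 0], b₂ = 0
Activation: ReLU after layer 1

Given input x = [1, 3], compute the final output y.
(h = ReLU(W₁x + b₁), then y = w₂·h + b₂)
y = 0

Layer 1 pre-activation: z₁ = [0, -6]
After ReLU: h = [0, 0]
Layer 2 output: y = 1×0 + 0×0 + 0 = 0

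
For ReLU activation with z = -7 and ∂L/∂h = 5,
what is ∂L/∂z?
∂L/∂z = 0

h = ReLU(-7) = 0
Since z < 0: ∂h/∂z = 0
∂L/∂z = ∂L/∂h · ∂h/∂z = 5 × 0 = 0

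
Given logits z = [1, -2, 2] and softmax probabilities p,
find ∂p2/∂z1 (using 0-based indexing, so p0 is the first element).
∂p2/∂z1 = -0.009532

p = softmax(z) = [0.2654, 0.01321, 0.7214]
p2 = 0.7214, p1 = 0.01321

∂p2/∂z1 = -p2 × p1 = -0.7214 × 0.01321 = -0.009532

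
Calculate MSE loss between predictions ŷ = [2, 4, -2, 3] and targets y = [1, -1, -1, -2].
MSE = 13

MSE = (1/4)((2-1)² + (4--1)² + (-2--1)² + (3--2)²) = (1/4)(1 + 25 + 1 + 25) = 13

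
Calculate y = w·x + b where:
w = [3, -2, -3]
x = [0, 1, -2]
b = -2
y = 2

y = (3)(0) + (-2)(1) + (-3)(-2) + -2 = 2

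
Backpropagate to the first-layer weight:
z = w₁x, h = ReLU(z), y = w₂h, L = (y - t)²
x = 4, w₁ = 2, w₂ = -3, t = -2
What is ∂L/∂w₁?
∂L/∂w₁ = 528

Forward pass:
z = w₁x = 2×4 = 8
h = ReLU(8) = 8
y = w₂h = -3×8 = -24

Backward pass:
∂L/∂y = 2(y - t) = 2(-24 - -2) = -44
∂y/∂h = w₂ = -3
∂h/∂z = 1 (ReLU derivative)
∂z/∂w₁ = x = 4

∂L/∂w₁ = -44 × -3 × 1 × 4 = 528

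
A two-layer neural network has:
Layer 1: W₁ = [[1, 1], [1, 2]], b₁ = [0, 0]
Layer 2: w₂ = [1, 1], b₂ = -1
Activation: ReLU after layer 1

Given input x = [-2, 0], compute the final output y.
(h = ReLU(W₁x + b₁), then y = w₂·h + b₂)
y = -1

Layer 1 pre-activation: z₁ = [-2, -2]
After ReLU: h = [0, 0]
Layer 2 output: y = 1×0 + 1×0 + -1 = -1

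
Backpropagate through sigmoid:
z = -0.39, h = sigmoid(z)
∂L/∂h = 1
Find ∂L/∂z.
∂L/∂z = 0.2407

σ(-0.39) = 0.4037
σ'(-0.39) = σ(-0.39)(1 - σ(-0.39)) = 0.4037 × 0.5963 = 0.2407
∂L/∂z = ∂L/∂h · σ'(z) = 1 × 0.2407 = 0.2407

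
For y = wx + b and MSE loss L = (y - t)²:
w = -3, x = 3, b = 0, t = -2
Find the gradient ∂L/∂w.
∂L/∂w = -42

y = wx + b = (-3)(3) + 0 = -9
∂L/∂y = 2(y - t) = 2(-9 - -2) = -14
∂y/∂w = x = 3
∂L/∂w = ∂L/∂y · ∂y/∂w = -14 × 3 = -42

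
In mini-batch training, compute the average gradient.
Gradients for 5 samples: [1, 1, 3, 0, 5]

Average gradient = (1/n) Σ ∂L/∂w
Average gradient = 2

Average = (1/5)(1 + 1 + 3 + 0 + 5) = 10/5 = 2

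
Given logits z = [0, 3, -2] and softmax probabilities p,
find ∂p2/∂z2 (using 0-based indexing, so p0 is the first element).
∂p2/∂z2 = 0.006337

p = softmax(z) = [0.04712, 0.9465, 0.006377]
p2 = 0.006377

∂p2/∂z2 = p2(1 - p2) = 0.006377 × (1 - 0.006377) = 0.006337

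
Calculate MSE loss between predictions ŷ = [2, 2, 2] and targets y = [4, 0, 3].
MSE = 3

MSE = (1/3)((2-4)² + (2-0)² + (2-3)²) = (1/3)(4 + 4 + 1) = 3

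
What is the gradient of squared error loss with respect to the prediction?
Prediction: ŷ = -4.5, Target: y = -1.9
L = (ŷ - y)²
∂L/∂ŷ = -5.2

∂L/∂ŷ = 2(ŷ - y) = 2(-4.5 - -1.9) = 2(-2.6) = -5.2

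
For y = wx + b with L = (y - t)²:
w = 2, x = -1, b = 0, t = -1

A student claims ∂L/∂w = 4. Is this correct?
Incorrect

y = (2)(-1) + 0 = -2
∂L/∂y = 2(y - t) = 2(-2 - -1) = -2
∂y/∂w = x = -1
∂L/∂w = -2 × -1 = 2

Claimed value: 4
Incorrect: The correct gradient is 2.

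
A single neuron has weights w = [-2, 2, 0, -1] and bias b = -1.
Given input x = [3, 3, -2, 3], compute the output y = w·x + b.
y = -4

y = (-2)(3) + (2)(3) + (0)(-2) + (-1)(3) + -1 = -4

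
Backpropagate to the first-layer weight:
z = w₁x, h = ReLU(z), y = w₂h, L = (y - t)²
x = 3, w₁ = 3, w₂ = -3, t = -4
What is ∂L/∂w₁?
∂L/∂w₁ = 414

Forward pass:
z = w₁x = 3×3 = 9
h = ReLU(9) = 9
y = w₂h = -3×9 = -27

Backward pass:
∂L/∂y = 2(y - t) = 2(-27 - -4) = -46
∂y/∂h = w₂ = -3
∂h/∂z = 1 (ReLU derivative)
∂z/∂w₁ = x = 3

∂L/∂w₁ = -46 × -3 × 1 × 3 = 414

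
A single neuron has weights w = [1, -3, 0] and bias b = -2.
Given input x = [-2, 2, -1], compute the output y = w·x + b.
y = -10

y = (1)(-2) + (-3)(2) + (0)(-1) + -2 = -10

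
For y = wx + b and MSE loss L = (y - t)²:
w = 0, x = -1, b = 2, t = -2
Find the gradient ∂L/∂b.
∂L/∂b = 8

y = wx + b = (0)(-1) + 2 = 2
∂L/∂y = 2(y - t) = 2(2 - -2) = 8
∂y/∂b = 1
∂L/∂b = ∂L/∂y · ∂y/∂b = 8 × 1 = 8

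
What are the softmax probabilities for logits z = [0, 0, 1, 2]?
p = [0.0826, 0.0826, 0.2245, 0.6103]

exp(z) = [1, 1, 2.718, 7.389]
Sum = 12.11
p = [0.0826, 0.0826, 0.2245, 0.6103]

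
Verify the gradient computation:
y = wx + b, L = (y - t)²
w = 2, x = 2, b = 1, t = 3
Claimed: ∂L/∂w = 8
Correct

y = (2)(2) + 1 = 5
∂L/∂y = 2(y - t) = 2(5 - 3) = 4
∂y/∂w = x = 2
∂L/∂w = 4 × 2 = 8

Claimed value: 8
Correct: The correct gradient is 8.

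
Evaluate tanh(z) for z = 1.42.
0.8896

tanh(1.42) = (e^(1.42) - e^(-1.42))/(e^(1.42) + e^(-1.42)) = 0.8896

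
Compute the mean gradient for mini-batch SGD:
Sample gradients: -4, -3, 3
Average gradient = -1.333

Average = (1/3)(-4 + -3 + 3) = -4/3 = -1.333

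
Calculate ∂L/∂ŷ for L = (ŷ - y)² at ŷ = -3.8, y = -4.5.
∂L/∂ŷ = 1.4

∂L/∂ŷ = 2(ŷ - y) = 2(-3.8 - -4.5) = 2(0.7) = 1.4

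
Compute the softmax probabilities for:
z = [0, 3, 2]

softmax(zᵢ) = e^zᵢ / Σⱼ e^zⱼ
p = [0.0351, 0.7054, 0.2595]

exp(z) = [1, 20.09, 7.389]
Sum = 28.47
p = [0.0351, 0.7054, 0.2595]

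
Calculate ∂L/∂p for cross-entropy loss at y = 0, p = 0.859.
∂L/∂p = 7.092

∂L/∂p = -y/p + (1-y)/(1-p) = 0 + 1/0.141 = 7.092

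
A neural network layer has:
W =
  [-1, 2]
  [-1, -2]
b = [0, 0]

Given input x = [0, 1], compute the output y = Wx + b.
y = [2, -2]

Wx = [-1×0 + 2×1, -1×0 + -2×1]
   = [2, -2]
y = Wx + b = [2 + 0, -2 + 0] = [2, -2]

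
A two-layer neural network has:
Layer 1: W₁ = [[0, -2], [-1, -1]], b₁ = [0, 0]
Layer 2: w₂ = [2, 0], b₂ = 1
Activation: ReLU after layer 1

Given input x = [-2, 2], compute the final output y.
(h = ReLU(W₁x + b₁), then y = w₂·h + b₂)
y = 1

Layer 1 pre-activation: z₁ = [-4, 0]
After ReLU: h = [0, 0]
Layer 2 output: y = 2×0 + 0×0 + 1 = 1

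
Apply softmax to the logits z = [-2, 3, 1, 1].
p = [0.0053, 0.7828, 0.1059, 0.1059]

exp(z) = [0.1353, 20.09, 2.718, 2.718]
Sum = 25.66
p = [0.0053, 0.7828, 0.1059, 0.1059]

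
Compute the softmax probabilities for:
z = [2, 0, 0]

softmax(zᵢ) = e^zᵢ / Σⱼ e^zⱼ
p = [0.787, 0.1065, 0.1065]

exp(z) = [7.389, 1, 1]
Sum = 9.389
p = [0.787, 0.1065, 0.1065]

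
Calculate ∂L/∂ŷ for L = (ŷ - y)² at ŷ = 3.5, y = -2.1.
∂L/∂ŷ = 11.2

∂L/∂ŷ = 2(ŷ - y) = 2(3.5 - -2.1) = 2(5.6) = 11.2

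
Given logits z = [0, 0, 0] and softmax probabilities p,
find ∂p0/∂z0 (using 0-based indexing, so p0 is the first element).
∂p0/∂z0 = 0.2222

p = softmax(z) = [0.3333, 0.3333, 0.3333]
p0 = 0.3333

∂p0/∂z0 = p0(1 - p0) = 0.3333 × (1 - 0.3333) = 0.2222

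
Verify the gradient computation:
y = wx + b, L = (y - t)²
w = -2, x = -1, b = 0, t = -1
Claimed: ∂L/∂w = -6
Correct

y = (-2)(-1) + 0 = 2
∂L/∂y = 2(y - t) = 2(2 - -1) = 6
∂y/∂w = x = -1
∂L/∂w = 6 × -1 = -6

Claimed value: -6
Correct: The correct gradient is -6.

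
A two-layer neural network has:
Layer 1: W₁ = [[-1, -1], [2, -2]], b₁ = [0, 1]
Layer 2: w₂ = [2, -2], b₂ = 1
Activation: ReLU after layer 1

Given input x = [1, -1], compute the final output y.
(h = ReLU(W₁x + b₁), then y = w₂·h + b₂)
y = -9

Layer 1 pre-activation: z₁ = [0, 5]
After ReLU: h = [0, 5]
Layer 2 output: y = 2×0 + -2×5 + 1 = -9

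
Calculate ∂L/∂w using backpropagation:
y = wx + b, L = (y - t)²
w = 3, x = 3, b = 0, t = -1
∂L/∂w = 60

y = wx + b = (3)(3) + 0 = 9
∂L/∂y = 2(y - t) = 2(9 - -1) = 20
∂y/∂w = x = 3
∂L/∂w = ∂L/∂y · ∂y/∂w = 20 × 3 = 60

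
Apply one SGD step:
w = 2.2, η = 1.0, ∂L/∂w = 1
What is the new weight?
w_new = 1.2

w_new = w - η·∂L/∂w = 2.2 - 1.0×(1) = 2.2 - (1) = 1.2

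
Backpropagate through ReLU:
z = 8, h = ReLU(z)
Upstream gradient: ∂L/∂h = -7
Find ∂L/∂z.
∂L/∂z = -7

h = ReLU(8) = 8
Since z > 0: ∂h/∂z = 1
∂L/∂z = ∂L/∂h · ∂h/∂z = -7 × 1 = -7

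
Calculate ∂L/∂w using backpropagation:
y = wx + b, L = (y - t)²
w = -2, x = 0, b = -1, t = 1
∂L/∂w = 0

y = wx + b = (-2)(0) + -1 = -1
∂L/∂y = 2(y - t) = 2(-1 - 1) = -4
∂y/∂w = x = 0
∂L/∂w = ∂L/∂y · ∂y/∂w = -4 × 0 = 0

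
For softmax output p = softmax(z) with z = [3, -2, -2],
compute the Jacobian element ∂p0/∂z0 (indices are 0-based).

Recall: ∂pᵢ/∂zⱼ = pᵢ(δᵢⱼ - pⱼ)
∂p0/∂z0 = 0.01312

p = softmax(z) = [0.9867, 0.006648, 0.006648]
p0 = 0.9867

∂p0/∂z0 = p0(1 - p0) = 0.9867 × (1 - 0.9867) = 0.01312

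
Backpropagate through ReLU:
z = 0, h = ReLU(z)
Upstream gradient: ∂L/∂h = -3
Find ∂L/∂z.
∂L/∂z = 0

h = ReLU(0) = 0
At z = 0: ∂h/∂z = 0 (by convention)
∂L/∂z = ∂L/∂h · ∂h/∂z = -3 × 0 = 0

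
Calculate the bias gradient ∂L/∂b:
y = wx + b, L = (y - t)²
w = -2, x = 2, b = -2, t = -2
∂L/∂b = -8

y = wx + b = (-2)(2) + -2 = -6
∂L/∂y = 2(y - t) = 2(-6 - -2) = -8
∂y/∂b = 1
∂L/∂b = ∂L/∂y · ∂y/∂b = -8 × 1 = -8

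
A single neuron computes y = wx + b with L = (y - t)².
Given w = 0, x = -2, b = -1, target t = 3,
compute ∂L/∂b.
∂L/∂b = -8

y = wx + b = (0)(-2) + -1 = -1
∂L/∂y = 2(y - t) = 2(-1 - 3) = -8
∂y/∂b = 1
∂L/∂b = ∂L/∂y · ∂y/∂b = -8 × 1 = -8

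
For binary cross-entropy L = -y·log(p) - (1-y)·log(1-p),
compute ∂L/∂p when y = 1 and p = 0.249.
∂L/∂p = -4.016

∂L/∂p = -y/p + (1-y)/(1-p) = -1/0.249 + 0 = -4.016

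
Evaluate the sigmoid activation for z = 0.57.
0.6388

sigmoid(0.57) = 1/(1 + e^(-0.57)) = 1/(1 + 0.5655) = 0.6388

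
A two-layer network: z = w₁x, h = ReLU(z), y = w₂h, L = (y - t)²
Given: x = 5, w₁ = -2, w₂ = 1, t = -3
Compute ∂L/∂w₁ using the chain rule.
∂L/∂w₁ = 0

Forward pass:
z = w₁x = -2×5 = -10
h = ReLU(-10) = 0
y = w₂h = 1×0 = 0

Backward pass:
∂L/∂y = 2(y - t) = 2(0 - -3) = 6
∂y/∂h = w₂ = 1
∂h/∂z = 0 (ReLU derivative)
∂z/∂w₁ = x = 5

∂L/∂w₁ = 6 × 1 × 0 × 5 = 0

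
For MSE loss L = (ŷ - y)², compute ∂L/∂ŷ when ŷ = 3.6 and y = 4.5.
∂L/∂ŷ = -1.8

∂L/∂ŷ = 2(ŷ - y) = 2(3.6 - 4.5) = 2(-0.9) = -1.8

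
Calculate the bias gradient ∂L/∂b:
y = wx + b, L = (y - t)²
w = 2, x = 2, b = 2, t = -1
∂L/∂b = 14

y = wx + b = (2)(2) + 2 = 6
∂L/∂y = 2(y - t) = 2(6 - -1) = 14
∂y/∂b = 1
∂L/∂b = ∂L/∂y · ∂y/∂b = 14 × 1 = 14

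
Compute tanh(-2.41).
-0.984

tanh(-2.41) = (e^(-2.41) - e^(2.41))/(e^(-2.41) + e^(2.41)) = -0.984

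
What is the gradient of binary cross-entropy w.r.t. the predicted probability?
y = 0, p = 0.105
∂L/∂p = 1.117

∂L/∂p = -y/p + (1-y)/(1-p) = 0 + 1/0.895 = 1.117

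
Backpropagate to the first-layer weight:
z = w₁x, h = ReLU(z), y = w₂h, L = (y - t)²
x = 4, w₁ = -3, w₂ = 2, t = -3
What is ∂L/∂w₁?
∂L/∂w₁ = 0

Forward pass:
z = w₁x = -3×4 = -12
h = ReLU(-12) = 0
y = w₂h = 2×0 = 0

Backward pass:
∂L/∂y = 2(y - t) = 2(0 - -3) = 6
∂y/∂h = w₂ = 2
∂h/∂z = 0 (ReLU derivative)
∂z/∂w₁ = x = 4

∂L/∂w₁ = 6 × 2 × 0 × 4 = 0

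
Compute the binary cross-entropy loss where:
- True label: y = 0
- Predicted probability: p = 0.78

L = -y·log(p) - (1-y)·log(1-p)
L = 1.514

L = -0·log(0.78) - 1·log(0.22) = -log(0.22) = 1.514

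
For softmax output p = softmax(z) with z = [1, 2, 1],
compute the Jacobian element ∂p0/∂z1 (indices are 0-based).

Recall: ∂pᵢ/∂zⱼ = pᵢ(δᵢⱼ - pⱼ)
∂p0/∂z1 = -0.1221

p = softmax(z) = [0.2119, 0.5761, 0.2119]
p0 = 0.2119, p1 = 0.5761

∂p0/∂z1 = -p0 × p1 = -0.2119 × 0.5761 = -0.1221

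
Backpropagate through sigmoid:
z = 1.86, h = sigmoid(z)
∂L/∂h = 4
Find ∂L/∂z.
∂L/∂z = 0.4662

σ(1.86) = 0.8653
σ'(1.86) = σ(1.86)(1 - σ(1.86)) = 0.8653 × 0.1347 = 0.1166
∂L/∂z = ∂L/∂h · σ'(z) = 4 × 0.1166 = 0.4662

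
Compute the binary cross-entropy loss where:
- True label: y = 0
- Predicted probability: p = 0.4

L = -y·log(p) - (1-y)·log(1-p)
L = 0.5108

L = -0·log(0.4) - 1·log(0.6) = -log(0.6) = 0.5108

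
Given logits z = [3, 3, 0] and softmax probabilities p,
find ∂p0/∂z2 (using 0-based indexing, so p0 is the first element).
∂p0/∂z2 = -0.01185

p = softmax(z) = [0.4879, 0.4879, 0.02429]
p0 = 0.4879, p2 = 0.02429

∂p0/∂z2 = -p0 × p2 = -0.4879 × 0.02429 = -0.01185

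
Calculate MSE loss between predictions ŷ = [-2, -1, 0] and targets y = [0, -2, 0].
MSE = 1.667

MSE = (1/3)((-2-0)² + (-1--2)² + (0-0)²) = (1/3)(4 + 1 + 0) = 1.667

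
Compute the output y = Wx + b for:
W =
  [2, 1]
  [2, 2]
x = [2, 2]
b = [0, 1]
y = [6, 9]

Wx = [2×2 + 1×2, 2×2 + 2×2]
   = [6, 8]
y = Wx + b = [6 + 0, 8 + 1] = [6, 9]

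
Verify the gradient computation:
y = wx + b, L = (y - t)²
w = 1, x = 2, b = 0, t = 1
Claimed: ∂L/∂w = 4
Correct

y = (1)(2) + 0 = 2
∂L/∂y = 2(y - t) = 2(2 - 1) = 2
∂y/∂w = x = 2
∂L/∂w = 2 × 2 = 4

Claimed value: 4
Correct: The correct gradient is 4.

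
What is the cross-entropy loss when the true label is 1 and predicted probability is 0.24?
L = 1.427

L = -1·log(0.24) - 0·log(0.76) = -log(0.24) = 1.427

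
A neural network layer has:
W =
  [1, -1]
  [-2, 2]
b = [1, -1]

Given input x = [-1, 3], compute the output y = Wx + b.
y = [-3, 7]

Wx = [1×-1 + -1×3, -2×-1 + 2×3]
   = [-4, 8]
y = Wx + b = [-4 + 1, 8 + -1] = [-3, 7]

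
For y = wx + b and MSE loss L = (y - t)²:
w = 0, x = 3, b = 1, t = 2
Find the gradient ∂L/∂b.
∂L/∂b = -2

y = wx + b = (0)(3) + 1 = 1
∂L/∂y = 2(y - t) = 2(1 - 2) = -2
∂y/∂b = 1
∂L/∂b = ∂L/∂y · ∂y/∂b = -2 × 1 = -2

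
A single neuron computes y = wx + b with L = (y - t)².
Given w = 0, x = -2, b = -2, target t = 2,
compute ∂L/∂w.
∂L/∂w = 16

y = wx + b = (0)(-2) + -2 = -2
∂L/∂y = 2(y - t) = 2(-2 - 2) = -8
∂y/∂w = x = -2
∂L/∂w = ∂L/∂y · ∂y/∂w = -8 × -2 = 16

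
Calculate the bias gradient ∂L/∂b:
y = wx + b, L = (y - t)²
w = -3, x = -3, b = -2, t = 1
∂L/∂b = 12

y = wx + b = (-3)(-3) + -2 = 7
∂L/∂y = 2(y - t) = 2(7 - 1) = 12
∂y/∂b = 1
∂L/∂b = ∂L/∂y · ∂y/∂b = 12 × 1 = 12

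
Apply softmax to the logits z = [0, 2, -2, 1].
p = [0.0889, 0.6572, 0.012, 0.2418]

exp(z) = [1, 7.389, 0.1353, 2.718]
Sum = 11.24
p = [0.0889, 0.6572, 0.012, 0.2418]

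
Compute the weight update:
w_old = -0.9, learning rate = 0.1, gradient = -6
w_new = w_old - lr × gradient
w_new = -0.3

w_new = w - η·∂L/∂w = -0.9 - 0.1×(-6) = -0.9 - (-0.6) = -0.3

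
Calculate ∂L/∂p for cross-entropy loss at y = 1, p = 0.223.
∂L/∂p = -4.484

∂L/∂p = -y/p + (1-y)/(1-p) = -1/0.223 + 0 = -4.484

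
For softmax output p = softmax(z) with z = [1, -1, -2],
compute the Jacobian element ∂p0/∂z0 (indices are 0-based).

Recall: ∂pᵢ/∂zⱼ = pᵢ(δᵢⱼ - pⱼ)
∂p0/∂z0 = 0.1318

p = softmax(z) = [0.8438, 0.1142, 0.04201]
p0 = 0.8438

∂p0/∂z0 = p0(1 - p0) = 0.8438 × (1 - 0.8438) = 0.1318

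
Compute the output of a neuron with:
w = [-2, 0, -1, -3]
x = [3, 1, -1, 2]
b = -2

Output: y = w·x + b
y = -13

y = (-2)(3) + (0)(1) + (-1)(-1) + (-3)(2) + -2 = -13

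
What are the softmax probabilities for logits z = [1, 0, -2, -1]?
p = [0.6439, 0.2369, 0.0321, 0.0871]

exp(z) = [2.718, 1, 0.1353, 0.3679]
Sum = 4.221
p = [0.6439, 0.2369, 0.0321, 0.0871]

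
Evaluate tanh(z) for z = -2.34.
-0.9816

tanh(-2.34) = (e^(-2.34) - e^(2.34))/(e^(-2.34) + e^(2.34)) = -0.9816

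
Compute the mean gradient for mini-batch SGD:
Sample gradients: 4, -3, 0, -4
Average gradient = -0.75

Average = (1/4)(4 + -3 + 0 + -4) = -3/4 = -0.75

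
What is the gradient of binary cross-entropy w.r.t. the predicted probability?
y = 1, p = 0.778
∂L/∂p = -1.285

∂L/∂p = -y/p + (1-y)/(1-p) = -1/0.778 + 0 = -1.285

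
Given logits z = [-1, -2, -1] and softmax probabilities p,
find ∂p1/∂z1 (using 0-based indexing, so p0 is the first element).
∂p1/∂z1 = 0.1312

p = softmax(z) = [0.4223, 0.1554, 0.4223]
p1 = 0.1554

∂p1/∂z1 = p1(1 - p1) = 0.1554 × (1 - 0.1554) = 0.1312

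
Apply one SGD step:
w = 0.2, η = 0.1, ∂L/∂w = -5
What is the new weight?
w_new = 0.7

w_new = w - η·∂L/∂w = 0.2 - 0.1×(-5) = 0.2 - (-0.5) = 0.7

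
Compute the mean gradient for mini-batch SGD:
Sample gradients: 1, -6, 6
Average gradient = 0.3333

Average = (1/3)(1 + -6 + 6) = 1/3 = 0.3333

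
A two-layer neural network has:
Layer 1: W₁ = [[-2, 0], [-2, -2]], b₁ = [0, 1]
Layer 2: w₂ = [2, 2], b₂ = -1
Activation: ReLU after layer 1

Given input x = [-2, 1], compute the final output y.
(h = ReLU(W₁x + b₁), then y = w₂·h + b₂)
y = 13

Layer 1 pre-activation: z₁ = [4, 3]
After ReLU: h = [4, 3]
Layer 2 output: y = 2×4 + 2×3 + -1 = 13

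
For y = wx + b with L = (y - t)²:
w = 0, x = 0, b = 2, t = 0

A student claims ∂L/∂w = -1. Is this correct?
Incorrect

y = (0)(0) + 2 = 2
∂L/∂y = 2(y - t) = 2(2 - 0) = 4
∂y/∂w = x = 0
∂L/∂w = 4 × 0 = 0

Claimed value: -1
Incorrect: The correct gradient is 0.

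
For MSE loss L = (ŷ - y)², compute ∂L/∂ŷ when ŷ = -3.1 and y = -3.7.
∂L/∂ŷ = 1.2

∂L/∂ŷ = 2(ŷ - y) = 2(-3.1 - -3.7) = 2(0.6) = 1.2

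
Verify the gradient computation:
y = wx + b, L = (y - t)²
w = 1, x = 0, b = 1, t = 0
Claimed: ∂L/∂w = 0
Correct

y = (1)(0) + 1 = 1
∂L/∂y = 2(y - t) = 2(1 - 0) = 2
∂y/∂w = x = 0
∂L/∂w = 2 × 0 = 0

Claimed value: 0
Correct: The correct gradient is 0.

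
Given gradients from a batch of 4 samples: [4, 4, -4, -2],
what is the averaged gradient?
Average gradient = 0.5

Average = (1/4)(4 + 4 + -4 + -2) = 2/4 = 0.5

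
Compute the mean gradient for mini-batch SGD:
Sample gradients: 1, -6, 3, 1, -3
Average gradient = -0.8

Average = (1/5)(1 + -6 + 3 + 1 + -3) = -4/5 = -0.8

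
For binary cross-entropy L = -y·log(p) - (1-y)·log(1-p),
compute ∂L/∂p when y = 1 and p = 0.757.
∂L/∂p = -1.321

∂L/∂p = -y/p + (1-y)/(1-p) = -1/0.757 + 0 = -1.321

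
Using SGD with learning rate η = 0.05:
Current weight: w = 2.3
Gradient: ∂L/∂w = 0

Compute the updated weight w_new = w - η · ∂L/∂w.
w_new = 2.3

w_new = w - η·∂L/∂w = 2.3 - 0.05×(0) = 2.3 - (0) = 2.3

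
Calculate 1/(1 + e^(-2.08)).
0.8889

sigmoid(2.08) = 1/(1 + e^(-2.08)) = 1/(1 + 0.1249) = 0.8889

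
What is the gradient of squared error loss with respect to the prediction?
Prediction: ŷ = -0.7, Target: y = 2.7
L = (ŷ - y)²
∂L/∂ŷ = -6.8

∂L/∂ŷ = 2(ŷ - y) = 2(-0.7 - 2.7) = 2(-3.4) = -6.8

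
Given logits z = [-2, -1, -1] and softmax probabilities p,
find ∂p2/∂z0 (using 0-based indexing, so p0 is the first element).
∂p2/∂z0 = -0.06561

p = softmax(z) = [0.1554, 0.4223, 0.4223]
p2 = 0.4223, p0 = 0.1554

∂p2/∂z0 = -p2 × p0 = -0.4223 × 0.1554 = -0.06561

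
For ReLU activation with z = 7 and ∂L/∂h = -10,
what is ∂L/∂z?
∂L/∂z = -10

h = ReLU(7) = 7
Since z > 0: ∂h/∂z = 1
∂L/∂z = ∂L/∂h · ∂h/∂z = -10 × 1 = -10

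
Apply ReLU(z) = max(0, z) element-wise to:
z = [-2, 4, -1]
h = [0, 4, 0]

ReLU applied element-wise: max(0,-2)=0, max(0,4)=4, max(0,-1)=0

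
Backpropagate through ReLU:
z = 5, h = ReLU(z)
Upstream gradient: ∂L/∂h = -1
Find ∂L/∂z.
∂L/∂z = -1

h = ReLU(5) = 5
Since z > 0: ∂h/∂z = 1
∂L/∂z = ∂L/∂h · ∂h/∂z = -1 × 1 = -1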